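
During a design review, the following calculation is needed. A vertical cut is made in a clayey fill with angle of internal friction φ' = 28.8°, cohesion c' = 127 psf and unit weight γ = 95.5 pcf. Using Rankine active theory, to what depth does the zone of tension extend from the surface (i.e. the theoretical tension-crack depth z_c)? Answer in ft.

K_a = tan²(45° − 28.8°/2) = 0.3498; √K_a = 0.5914.
The active pressure is zero where K_a γ z = 2c√K_a, so z_c = 2c/(γ√K_a) = 2×127/(95.5×0.5914) = 4.497 ft.

4.50 ft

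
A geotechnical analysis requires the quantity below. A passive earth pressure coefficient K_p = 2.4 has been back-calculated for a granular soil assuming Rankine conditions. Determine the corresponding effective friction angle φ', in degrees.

24.3°

K_p = (1+sin φ)/(1−sin φ) ⇒ sin φ = (K_p − 1)/(K_p + 1) = 0.4118.
φ = arcsin(0.4118) = 24.32°.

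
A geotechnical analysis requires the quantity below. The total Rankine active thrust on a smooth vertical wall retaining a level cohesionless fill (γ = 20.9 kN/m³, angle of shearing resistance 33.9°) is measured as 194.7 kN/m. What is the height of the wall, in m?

K_a = 0.2839. P_a = ½ K_a γ H² ⇒ H = √(2P_a/(K_a γ)).
H = √(2×194.7/(0.2839×20.9)) = 8.101 m.

8.10 m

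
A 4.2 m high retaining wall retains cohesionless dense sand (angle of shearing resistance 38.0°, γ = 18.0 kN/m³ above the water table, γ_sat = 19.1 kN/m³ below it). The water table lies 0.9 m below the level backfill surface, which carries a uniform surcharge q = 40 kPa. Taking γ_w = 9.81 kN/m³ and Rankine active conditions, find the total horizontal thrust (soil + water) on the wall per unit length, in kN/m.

K_a = tan²(45° − φ/2) = 0.2379.
γ' = 19.1 − 9.81 = 9.290 kN/m³. h₂ = H − d_w = 3.3 m.
σ'_h: at surface K_a·q = 9.515; at WT K_a(q+γd_w) = 13.37; at base K_a(q+γd_w+γ'h₂) = 20.66 kPa.
P₁ = ½(9.515+13.37)×0.9 = 10.30; P₂ = ½(13.37+20.66)×3.3 = 56.15; P_w = ½γ_w h₂² = 53.42.
Total = 10.30+56.15+53.42 = 119.9 kN/m.

120 kN/m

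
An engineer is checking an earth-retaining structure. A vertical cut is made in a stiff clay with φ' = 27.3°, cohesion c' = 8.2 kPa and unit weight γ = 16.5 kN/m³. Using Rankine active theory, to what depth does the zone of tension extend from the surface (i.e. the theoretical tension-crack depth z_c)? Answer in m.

1.63 m

K_a = tan²(45° − 27.3°/2) = 0.3711; √K_a = 0.6092.
The active pressure is zero where K_a γ z = 2c√K_a, so z_c = 2c/(γ√K_a) = 2×8.2/(16.5×0.6092) = 1.632 m.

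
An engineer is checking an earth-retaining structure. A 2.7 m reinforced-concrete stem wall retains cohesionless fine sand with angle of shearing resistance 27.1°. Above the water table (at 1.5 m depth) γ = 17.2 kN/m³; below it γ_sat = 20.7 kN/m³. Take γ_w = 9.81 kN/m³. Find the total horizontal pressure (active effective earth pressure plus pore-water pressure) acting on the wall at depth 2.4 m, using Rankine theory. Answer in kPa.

22.1 kPa

K_a = (1 − sin φ)/(1 + sin φ) = 0.3741.
γ' = 20.7 − 9.81 = 10.89 kN/m³.
Effective vertical stress at 2.4 m: σ'_v = 17.2×1.5 + 10.89×0.900 = 35.60 kPa.
σ'_h = K_a σ'_v = 0.3741 × 35.60 = 13.32 kPa; u = γ_w × 0.900 = 8.829 kPa.
Total σ_h = 13.32 + 8.829 = 22.15 kPa.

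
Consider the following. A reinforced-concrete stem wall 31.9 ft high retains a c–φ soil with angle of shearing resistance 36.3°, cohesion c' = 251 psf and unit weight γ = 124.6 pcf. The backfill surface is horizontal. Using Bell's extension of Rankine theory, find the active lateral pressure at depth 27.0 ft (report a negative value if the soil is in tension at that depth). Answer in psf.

K_a = (1 − sin φ)/(1 + sin φ) = 0.2563.
σ_a = K_a γ z − 2c√K_a = 0.2563×124.6×27.0 − 2×251×0.5062 = 608.0 psf.

608 psf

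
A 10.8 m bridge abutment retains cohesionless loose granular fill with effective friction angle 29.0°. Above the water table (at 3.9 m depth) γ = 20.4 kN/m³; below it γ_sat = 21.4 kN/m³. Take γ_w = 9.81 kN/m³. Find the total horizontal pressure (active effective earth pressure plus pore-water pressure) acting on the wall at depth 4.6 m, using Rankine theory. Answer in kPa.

37.3 kPa

K_a = (1 − sin φ)/(1 + sin φ) = 0.3470.
γ' = 21.4 − 9.81 = 11.59 kN/m³.
Effective vertical stress at 4.6 m: σ'_v = 20.4×3.9 + 11.59×0.700 = 87.67 kPa.
σ'_h = K_a σ'_v = 0.3470 × 87.67 = 30.42 kPa; u = γ_w × 0.700 = 6.867 kPa.
Total σ_h = 30.42 + 6.867 = 37.29 kPa.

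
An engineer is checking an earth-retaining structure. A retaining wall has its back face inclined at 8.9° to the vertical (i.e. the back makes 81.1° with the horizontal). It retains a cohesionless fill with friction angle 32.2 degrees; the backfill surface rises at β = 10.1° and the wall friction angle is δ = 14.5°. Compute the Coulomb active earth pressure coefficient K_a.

0.394

K_a = sin²(α+φ) / [sin²α · sin(α−δ) · (1 + √{sin(φ+δ)sin(φ−β) / (sin(α−δ)sin(α+β))})²].
With α = 81.1°, φ = 32.2°, δ = 14.5°, β = 10.1°: K_a = 0.3939.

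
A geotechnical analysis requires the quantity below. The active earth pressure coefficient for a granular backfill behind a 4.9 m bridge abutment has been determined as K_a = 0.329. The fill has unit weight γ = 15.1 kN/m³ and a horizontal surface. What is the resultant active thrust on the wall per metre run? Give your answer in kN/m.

P = ½ K_a γ H² = 0.5 × 0.329 × 15.1 × 4.9² = 59.64 kN/m.

59.6 kN/m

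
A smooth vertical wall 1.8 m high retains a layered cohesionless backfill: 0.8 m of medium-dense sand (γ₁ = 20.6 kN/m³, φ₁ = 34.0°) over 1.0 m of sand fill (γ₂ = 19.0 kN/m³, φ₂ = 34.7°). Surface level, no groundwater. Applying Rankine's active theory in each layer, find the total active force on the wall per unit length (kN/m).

K_a1 = tan²(45°−34.0°/2) = 0.2827; K_a2 = tan²(45°−34.7°/2) = 0.2745.
Layer 1: σ at base = K_a1 γ₁ h₁ = 4.659 kPa; P₁ = ½×4.659×0.8 = 1.864.
Layer 2: σ_v at top = γ₁h₁ = 16.48; σ_h top = K_a2×16.48 = 4.523; σ_h base = K_a2×(16.48+19.0×1.0) = 9.738.
P₂ = ½(4.523+9.738)×1.0 = 7.131. Total P_a = 1.864+7.131 = 8.994 kN/m.

8.99 kN/m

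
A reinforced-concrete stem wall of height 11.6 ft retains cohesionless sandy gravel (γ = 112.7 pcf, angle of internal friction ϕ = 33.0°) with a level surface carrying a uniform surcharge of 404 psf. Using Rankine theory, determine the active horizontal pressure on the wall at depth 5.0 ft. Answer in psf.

285 psf

K_a = (1 − sin φ)/(1 + sin φ) = 0.2948.
σ_v = γz + q = 112.7 × 5.0 + 404 = 967.5 psf.
σ_h = K_a σ_v = 0.2948 × 967.5 = 285.2 psf.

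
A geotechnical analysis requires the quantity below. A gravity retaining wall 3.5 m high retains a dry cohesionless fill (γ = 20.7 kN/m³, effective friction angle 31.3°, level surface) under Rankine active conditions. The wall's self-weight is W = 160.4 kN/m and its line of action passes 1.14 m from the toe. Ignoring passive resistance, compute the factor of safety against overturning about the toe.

3.91

K_a = tan²(45° − 31.3°/2) = 0.3162.
P_a = ½K_aγH² = 0.5×0.3162×20.7×3.5² = 40.09 kN/m, acting at H/3 = 1.167 m above the base.
Overturning moment M_o = P_a × H/3 = 40.09 × 1.167 = 46.77.
Resisting moment M_r = W × 1.14 = 160.4 × 1.14 = 182.9.
FS_overturning = M_r/M_o = 182.9/46.77 = 3.909.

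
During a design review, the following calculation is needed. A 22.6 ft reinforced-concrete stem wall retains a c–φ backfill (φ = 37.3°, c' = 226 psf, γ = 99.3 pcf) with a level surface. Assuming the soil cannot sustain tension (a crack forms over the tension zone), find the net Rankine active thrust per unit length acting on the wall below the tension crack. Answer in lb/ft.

2190 lb/ft

K_a = 0.2453; √K_a = 0.4953.
Tension-crack depth z_c = 2c/(γ√K_a) = 2×226/(99.3×0.4953) = 9.190 ft.
σ_a at base = K_a γ H − 2c√K_a = 0.2453×99.3×22.6 − 2×226×0.4953 = 326.7 psf.
P_a = ½ × 326.7 × (H − z_c) = 0.5×326.7×13.41 = 2191 lb/ft.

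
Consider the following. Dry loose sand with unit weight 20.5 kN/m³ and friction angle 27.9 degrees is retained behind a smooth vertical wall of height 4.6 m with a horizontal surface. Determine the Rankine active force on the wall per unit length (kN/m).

78.6 kN/m

K_a = tan²(45° − φ/2) = 0.3625.
P_a = ½ K_a γ H² = 0.5 × 0.3625 × 20.5 × 4.6² = 78.61 kN/m.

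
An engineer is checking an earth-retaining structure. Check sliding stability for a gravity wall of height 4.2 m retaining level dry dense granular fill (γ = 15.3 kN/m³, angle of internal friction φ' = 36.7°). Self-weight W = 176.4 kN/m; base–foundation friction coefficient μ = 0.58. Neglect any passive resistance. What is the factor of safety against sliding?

3.01

K_a = tan²(45° − 36.7°/2) = 0.2519.
P_a = ½K_aγH² = 0.5×0.2519×15.3×4.2² = 33.99 kN/m, acting at H/3 = 1.400 m above the base.
FS_sliding = μW / P_a = 0.58×176.4 / 33.99 = 3.010.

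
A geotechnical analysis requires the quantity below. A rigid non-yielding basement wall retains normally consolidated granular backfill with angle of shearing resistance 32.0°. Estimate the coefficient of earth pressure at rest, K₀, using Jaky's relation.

K₀ = 1 − sin φ' = 1 − sin 32.0° = 0.4701.

0.470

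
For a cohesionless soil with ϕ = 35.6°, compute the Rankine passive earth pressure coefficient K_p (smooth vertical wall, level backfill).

3.79

K_p = (1 + sin φ)/(1 − sin φ) = tan²(45° + 35.6°/2) = 3.786.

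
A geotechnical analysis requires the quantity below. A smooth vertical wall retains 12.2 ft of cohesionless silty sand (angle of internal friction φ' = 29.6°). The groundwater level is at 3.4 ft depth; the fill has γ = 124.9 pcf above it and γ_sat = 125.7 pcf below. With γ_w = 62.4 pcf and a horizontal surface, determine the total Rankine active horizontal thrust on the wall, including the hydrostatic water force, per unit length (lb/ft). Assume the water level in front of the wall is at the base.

K_a = tan²(45° − φ/2) = 0.3387.
γ' = 125.7 − 62.4 = 63.30 pcf. Depth below WT = 8.8 ft.
σ'_h at WT = K_a γ d_w = 143.8 psf; at base = 143.8 + K_a γ' × 8.8 = 332.5 psf.
P₁ (0–3.4 ft) = ½×143.8×3.4 = 244.5. P₂ (3.4–12.2 ft) = ½(143.8+332.5)×8.8 = 2096.
P_w = ½ γ_w h₂² = 0.5×62.4×8.8² = 2416. Total = 244.5+2096+2416 = 4757 lb/ft.

4760 lb/ft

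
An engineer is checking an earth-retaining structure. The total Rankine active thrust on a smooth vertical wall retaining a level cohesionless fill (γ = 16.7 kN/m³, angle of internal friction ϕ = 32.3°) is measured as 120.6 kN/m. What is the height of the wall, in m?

K_a = 0.3035. P_a = ½ K_a γ H² ⇒ H = √(2P_a/(K_a γ)).
H = √(2×120.6/(0.3035×16.7)) = 6.899 m.

6.90 m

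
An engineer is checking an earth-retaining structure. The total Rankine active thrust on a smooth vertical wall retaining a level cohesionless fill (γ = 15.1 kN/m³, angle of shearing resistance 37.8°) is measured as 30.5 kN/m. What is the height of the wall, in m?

4.10 m

K_a = 0.2400. P_a = ½ K_a γ H² ⇒ H = √(2P_a/(K_a γ)).
H = √(2×30.5/(0.2400×15.1)) = 4.103 m.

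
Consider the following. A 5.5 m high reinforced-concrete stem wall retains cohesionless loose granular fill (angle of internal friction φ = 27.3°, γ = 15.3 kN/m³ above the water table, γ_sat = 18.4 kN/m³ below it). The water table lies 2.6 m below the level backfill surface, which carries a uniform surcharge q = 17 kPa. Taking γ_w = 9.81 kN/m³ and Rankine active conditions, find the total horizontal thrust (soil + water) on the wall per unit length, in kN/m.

K_a = tan²(45° − φ/2) = 0.3711.
γ' = 18.4 − 9.81 = 8.590 kN/m³. h₂ = H − d_w = 2.9 m.
σ'_h: at surface K_a·q = 6.309; at WT K_a(q+γd_w) = 21.07; at base K_a(q+γd_w+γ'h₂) = 30.32 kPa.
P₁ = ½(6.309+21.07)×2.6 = 35.60; P₂ = ½(21.07+30.32)×2.9 = 74.52; P_w = ½γ_w h₂² = 41.25.
Total = 35.60+74.52+41.25 = 151.4 kN/m.

151 kN/m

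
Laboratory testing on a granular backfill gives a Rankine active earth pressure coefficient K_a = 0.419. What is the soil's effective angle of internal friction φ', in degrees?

K_a = tan²(45° − φ/2) ⇒ 45° − φ/2 = arctan(√0.419) = 32.92°.
φ = 2(45° − 32.92°) = 24.17°.

24.2°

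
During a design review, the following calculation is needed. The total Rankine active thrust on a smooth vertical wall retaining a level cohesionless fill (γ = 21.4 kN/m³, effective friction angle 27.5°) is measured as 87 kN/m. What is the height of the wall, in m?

K_a = 0.3682. P_a = ½ K_a γ H² ⇒ H = √(2P_a/(K_a γ)).
H = √(2×87/(0.3682×21.4)) = 4.699 m.

4.70 m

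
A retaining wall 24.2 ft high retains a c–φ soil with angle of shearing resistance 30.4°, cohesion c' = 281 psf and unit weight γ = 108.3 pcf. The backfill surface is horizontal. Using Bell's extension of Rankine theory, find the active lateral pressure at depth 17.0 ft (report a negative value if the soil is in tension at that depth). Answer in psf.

282 psf

K_a = (1 − sin φ)/(1 + sin φ) = 0.3280.
σ_a = K_a γ z − 2c√K_a = 0.3280×108.3×17.0 − 2×281×0.5727 = 282.0 psf.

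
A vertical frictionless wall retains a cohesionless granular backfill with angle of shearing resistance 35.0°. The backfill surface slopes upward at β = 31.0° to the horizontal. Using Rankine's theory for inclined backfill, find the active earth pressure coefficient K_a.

0.467

K_a = cos β · (cos β − √(cos²β − cos²φ)) / (cos β + √(cos²β − cos²φ)).
cos β = 0.8572, cos φ = 0.8192, √(cos²β − cos²φ) = 0.2524.
K_a = 0.8572 × (0.8572 − 0.2524)/(0.8572 + 0.2524) = 0.4672.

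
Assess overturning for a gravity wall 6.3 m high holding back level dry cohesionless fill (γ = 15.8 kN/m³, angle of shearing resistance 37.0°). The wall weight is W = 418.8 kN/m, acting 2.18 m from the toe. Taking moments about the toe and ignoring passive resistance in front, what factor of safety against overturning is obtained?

K_a = tan²(45° − 37.0°/2) = 0.2486.
P_a = ½K_aγH² = 0.5×0.2486×15.8×6.3² = 77.94 kN/m, acting at H/3 = 2.100 m above the base.
Overturning moment M_o = P_a × H/3 = 77.94 × 2.100 = 163.7.
Resisting moment M_r = W × 2.18 = 418.8 × 2.18 = 913.0.
FS_overturning = M_r/M_o = 913.0/163.7 = 5.578.

5.58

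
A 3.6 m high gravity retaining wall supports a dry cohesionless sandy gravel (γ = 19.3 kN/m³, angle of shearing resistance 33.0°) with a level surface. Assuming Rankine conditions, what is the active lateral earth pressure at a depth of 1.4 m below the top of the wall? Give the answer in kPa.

7.97 kPa

K_a = (1 − sin φ)/(1 + sin φ) = 0.2948.
σ_h = K_a γ z = 0.2948 × 19.3 × 1.4 = 7.966 kPa.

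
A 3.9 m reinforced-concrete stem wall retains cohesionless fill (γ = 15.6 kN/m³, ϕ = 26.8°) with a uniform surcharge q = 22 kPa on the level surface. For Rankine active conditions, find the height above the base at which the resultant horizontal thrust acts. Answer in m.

K_a = 0.3785.
Triangular part P₁ = ½K_aγH² = 44.90 at H/3 = 1.300 m; rectangular part P₂ = K_a q H = 32.47 at H/2 = 1.950 m.
ȳ = (P₁·1.300 + P₂·1.950)/(P₁+P₂) = 1.573 m.

1.57 m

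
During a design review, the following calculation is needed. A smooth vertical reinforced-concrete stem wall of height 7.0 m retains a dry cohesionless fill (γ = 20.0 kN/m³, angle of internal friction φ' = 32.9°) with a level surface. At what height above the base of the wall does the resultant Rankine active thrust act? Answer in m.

K_a = 0.2960.
The pressure distribution is triangular, so the resultant acts at H/3 above the base = 7.0/3 = 2.333 m.

2.33 m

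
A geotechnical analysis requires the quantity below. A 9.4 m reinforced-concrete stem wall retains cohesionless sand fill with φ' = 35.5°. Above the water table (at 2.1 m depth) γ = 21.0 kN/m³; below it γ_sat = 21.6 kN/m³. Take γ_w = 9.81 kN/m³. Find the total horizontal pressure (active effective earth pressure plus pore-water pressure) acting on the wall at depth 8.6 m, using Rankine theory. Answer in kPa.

K_a = (1 − sin φ)/(1 + sin φ) = 0.2653.
γ' = 21.6 − 9.81 = 11.79 kN/m³.
Effective vertical stress at 8.6 m: σ'_v = 21.0×2.1 + 11.79×6.50 = 120.7 kPa.
σ'_h = K_a σ'_v = 0.2653 × 120.7 = 32.03 kPa; u = γ_w × 6.50 = 63.77 kPa.
Total σ_h = 32.03 + 63.77 = 95.79 kPa.

95.8 kPa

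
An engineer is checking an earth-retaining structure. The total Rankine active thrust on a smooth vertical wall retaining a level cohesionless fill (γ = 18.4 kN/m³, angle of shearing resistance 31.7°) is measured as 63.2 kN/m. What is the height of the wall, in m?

K_a = 0.3111. P_a = ½ K_a γ H² ⇒ H = √(2P_a/(K_a γ)).
H = √(2×63.2/(0.3111×18.4)) = 4.699 m.

4.70 m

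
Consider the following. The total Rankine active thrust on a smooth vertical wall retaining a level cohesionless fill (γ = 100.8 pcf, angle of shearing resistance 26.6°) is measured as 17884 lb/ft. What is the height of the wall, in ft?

30.5 ft

K_a = 0.3814. P_a = ½ K_a γ H² ⇒ H = √(2P_a/(K_a γ)).
H = √(2×17884/(0.3814×100.8)) = 30.50 ft.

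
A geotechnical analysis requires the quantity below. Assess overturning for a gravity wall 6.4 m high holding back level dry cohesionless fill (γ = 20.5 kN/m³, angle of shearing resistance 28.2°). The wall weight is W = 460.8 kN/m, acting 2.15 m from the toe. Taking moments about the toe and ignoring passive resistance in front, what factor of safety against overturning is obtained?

K_a = tan²(45° − 28.2°/2) = 0.3582.
P_a = ½K_aγH² = 0.5×0.3582×20.5×6.4² = 150.4 kN/m, acting at H/3 = 2.133 m above the base.
Overturning moment M_o = P_a × H/3 = 150.4 × 2.133 = 320.8.
Resisting moment M_r = W × 2.15 = 460.8 × 2.15 = 990.7.
FS_overturning = M_r/M_o = 990.7/320.8 = 3.088.

3.09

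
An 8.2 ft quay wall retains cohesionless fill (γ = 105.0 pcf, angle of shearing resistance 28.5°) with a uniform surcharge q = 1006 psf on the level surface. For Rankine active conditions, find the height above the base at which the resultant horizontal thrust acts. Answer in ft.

K_a = 0.3540.
Triangular part P₁ = ½K_aγH² = 1249 at H/3 = 2.733 ft; rectangular part P₂ = K_a q H = 2920 at H/2 = 4.100 ft.
ȳ = (P₁·2.733 + P₂·4.100)/(P₁+P₂) = 3.690 ft.

3.69 ft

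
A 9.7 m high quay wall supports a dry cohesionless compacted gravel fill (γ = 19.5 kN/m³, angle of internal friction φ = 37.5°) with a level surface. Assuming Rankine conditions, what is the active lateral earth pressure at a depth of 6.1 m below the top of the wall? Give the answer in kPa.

28.9 kPa

K_a = (1 − sin φ)/(1 + sin φ) = 0.2432.
σ_h = K_a γ z = 0.2432 × 19.5 × 6.1 = 28.93 kPa.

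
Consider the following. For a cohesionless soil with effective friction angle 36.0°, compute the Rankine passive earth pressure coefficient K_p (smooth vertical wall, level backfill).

3.85

K_p = (1 + sin φ)/(1 − sin φ) = tan²(45° + 36.0°/2) = 3.852.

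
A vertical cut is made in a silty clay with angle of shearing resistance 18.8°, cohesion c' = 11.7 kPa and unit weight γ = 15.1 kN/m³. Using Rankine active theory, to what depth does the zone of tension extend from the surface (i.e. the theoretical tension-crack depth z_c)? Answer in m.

2.16 m

K_a = tan²(45° − 18.8°/2) = 0.5126; √K_a = 0.7159.
The active pressure is zero where K_a γ z = 2c√K_a, so z_c = 2c/(γ√K_a) = 2×11.7/(15.1×0.7159) = 2.165 m.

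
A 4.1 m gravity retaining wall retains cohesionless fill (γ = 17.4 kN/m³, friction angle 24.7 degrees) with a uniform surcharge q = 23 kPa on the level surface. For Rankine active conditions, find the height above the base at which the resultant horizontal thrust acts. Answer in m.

1.63 m

K_a = 0.4106.
Triangular part P₁ = ½K_aγH² = 60.04 at H/3 = 1.367 m; rectangular part P₂ = K_a q H = 38.72 at H/2 = 2.050 m.
ȳ = (P₁·1.367 + P₂·2.050)/(P₁+P₂) = 1.635 m.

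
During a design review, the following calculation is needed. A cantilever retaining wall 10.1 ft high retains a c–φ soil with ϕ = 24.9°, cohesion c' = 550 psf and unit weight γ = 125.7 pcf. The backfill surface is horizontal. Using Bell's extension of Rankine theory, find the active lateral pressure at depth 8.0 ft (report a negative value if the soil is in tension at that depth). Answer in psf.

K_a = (1 − sin φ)/(1 + sin φ) = 0.4074.
σ_a = K_a γ z − 2c√K_a = 0.4074×125.7×8.0 − 2×550×0.6383 = -292.4 psf.

-292 psf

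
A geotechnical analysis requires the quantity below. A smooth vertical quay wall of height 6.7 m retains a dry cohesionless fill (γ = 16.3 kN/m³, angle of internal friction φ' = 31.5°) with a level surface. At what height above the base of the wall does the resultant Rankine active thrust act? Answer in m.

K_a = 0.3136.
The pressure distribution is triangular, so the resultant acts at H/3 above the base = 6.7/3 = 2.233 m.

2.23 m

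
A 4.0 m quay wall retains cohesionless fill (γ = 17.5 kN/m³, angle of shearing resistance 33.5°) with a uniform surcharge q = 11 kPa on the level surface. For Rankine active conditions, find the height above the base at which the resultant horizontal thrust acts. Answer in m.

1.49 m

K_a = 0.2887.
Triangular part P₁ = ½K_aγH² = 40.42 at H/3 = 1.333 m; rectangular part P₂ = K_a q H = 12.70 at H/2 = 2.000 m.
ȳ = (P₁·1.333 + P₂·2.000)/(P₁+P₂) = 1.493 m.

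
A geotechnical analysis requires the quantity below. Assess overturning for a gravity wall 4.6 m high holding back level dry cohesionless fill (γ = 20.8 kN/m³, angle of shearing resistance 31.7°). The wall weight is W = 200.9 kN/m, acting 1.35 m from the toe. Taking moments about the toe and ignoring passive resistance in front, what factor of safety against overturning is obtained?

2.58

K_a = tan²(45° − 31.7°/2) = 0.3111.
P_a = ½K_aγH² = 0.5×0.3111×20.8×4.6² = 68.46 kN/m, acting at H/3 = 1.533 m above the base.
Overturning moment M_o = P_a × H/3 = 68.46 × 1.533 = 105.0.
Resisting moment M_r = W × 1.35 = 200.9 × 1.35 = 271.2.
FS_overturning = M_r/M_o = 271.2/105.0 = 2.584.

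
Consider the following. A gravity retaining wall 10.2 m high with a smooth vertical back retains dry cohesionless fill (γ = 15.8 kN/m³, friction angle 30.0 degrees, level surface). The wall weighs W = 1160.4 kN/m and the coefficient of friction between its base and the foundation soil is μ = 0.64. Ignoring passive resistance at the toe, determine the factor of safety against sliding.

2.71

K_a = tan²(45° − 30.0°/2) = 0.3333.
P_a = ½K_aγH² = 0.5×0.3333×15.8×10.2² = 274.0 kN/m, acting at H/3 = 3.400 m above the base.
FS_sliding = μW / P_a = 0.64×1160.4 / 274.0 = 2.711.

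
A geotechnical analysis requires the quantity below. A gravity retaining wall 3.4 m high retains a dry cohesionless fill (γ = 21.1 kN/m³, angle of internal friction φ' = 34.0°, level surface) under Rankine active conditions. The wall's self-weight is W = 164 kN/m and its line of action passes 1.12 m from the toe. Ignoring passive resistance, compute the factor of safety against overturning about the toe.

K_a = tan²(45° − 34.0°/2) = 0.2827.
P_a = ½K_aγH² = 0.5×0.2827×21.1×3.4² = 34.48 kN/m, acting at H/3 = 1.133 m above the base.
Overturning moment M_o = P_a × H/3 = 34.48 × 1.133 = 39.08.
Resisting moment M_r = W × 1.12 = 164 × 1.12 = 183.7.
FS_overturning = M_r/M_o = 183.7/39.08 = 4.701.

4.70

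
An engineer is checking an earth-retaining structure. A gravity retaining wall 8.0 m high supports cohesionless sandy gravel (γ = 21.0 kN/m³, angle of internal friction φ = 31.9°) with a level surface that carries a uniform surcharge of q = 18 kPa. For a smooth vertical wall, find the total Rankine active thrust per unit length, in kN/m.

252 kN/m

K_a = tan²(45° − φ/2) = 0.3085.
Soil triangle: ½ K_a γ H² = 0.5×0.3085×21.0×8.0² = 207.3 kN/m.
Surcharge rectangle: K_a q H = 0.3085×18×8.0 = 44.43 kN/m.
Total = 207.3 + 44.43 = 251.8 kN/m.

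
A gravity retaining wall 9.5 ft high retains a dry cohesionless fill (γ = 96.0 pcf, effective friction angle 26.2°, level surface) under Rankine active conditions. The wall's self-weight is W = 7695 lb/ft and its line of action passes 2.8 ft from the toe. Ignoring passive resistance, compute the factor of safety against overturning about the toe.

4.05

K_a = tan²(45° − 26.2°/2) = 0.3874.
P_a = ½K_aγH² = 0.5×0.3874×96.0×9.5² = 1678 lb/ft, acting at H/3 = 3.167 ft above the base.
Overturning moment M_o = P_a × H/3 = 1678 × 3.167 = 5315.
Resisting moment M_r = W × 2.8 = 7695 × 2.8 = 21550.
FS_overturning = M_r/M_o = 21550/5315 = 4.054.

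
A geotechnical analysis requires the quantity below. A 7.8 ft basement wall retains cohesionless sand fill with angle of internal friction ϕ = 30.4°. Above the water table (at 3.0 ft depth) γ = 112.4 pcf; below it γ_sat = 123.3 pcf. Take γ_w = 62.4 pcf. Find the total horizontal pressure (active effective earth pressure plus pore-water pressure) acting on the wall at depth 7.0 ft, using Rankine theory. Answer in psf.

K_a = (1 − sin φ)/(1 + sin φ) = 0.3280.
γ' = 123.3 − 62.4 = 60.90 pcf.
Effective vertical stress at 7.0 ft: σ'_v = 112.4×3.0 + 60.90×4.00 = 580.8 psf.
σ'_h = K_a σ'_v = 0.3280 × 580.8 = 190.5 psf; u = γ_w × 4.00 = 249.6 psf.
Total σ_h = 190.5 + 249.6 = 440.1 psf.

440 psf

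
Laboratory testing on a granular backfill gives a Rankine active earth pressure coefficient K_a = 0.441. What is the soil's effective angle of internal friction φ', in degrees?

K_a = tan²(45° − φ/2) ⇒ 45° − φ/2 = arctan(√0.441) = 33.59°.
φ = 2(45° − 33.59°) = 22.83°.

22.8°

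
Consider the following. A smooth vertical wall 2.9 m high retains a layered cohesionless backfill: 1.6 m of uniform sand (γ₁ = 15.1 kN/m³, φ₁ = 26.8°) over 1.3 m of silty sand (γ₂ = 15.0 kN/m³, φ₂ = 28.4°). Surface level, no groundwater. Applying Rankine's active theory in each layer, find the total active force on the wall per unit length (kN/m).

23.0 kN/m

K_a1 = tan²(45°−26.8°/2) = 0.3785; K_a2 = tan²(45°−28.4°/2) = 0.3554.
Layer 1: σ at base = K_a1 γ₁ h₁ = 9.144 kPa; P₁ = ½×9.144×1.6 = 7.315.
Layer 2: σ_v at top = γ₁h₁ = 24.16; σ_h top = K_a2×24.16 = 8.585; σ_h base = K_a2×(24.16+15.0×1.3) = 15.51.
P₂ = ½(8.585+15.51)×1.3 = 15.67. Total P_a = 7.315+15.67 = 22.98 kN/m.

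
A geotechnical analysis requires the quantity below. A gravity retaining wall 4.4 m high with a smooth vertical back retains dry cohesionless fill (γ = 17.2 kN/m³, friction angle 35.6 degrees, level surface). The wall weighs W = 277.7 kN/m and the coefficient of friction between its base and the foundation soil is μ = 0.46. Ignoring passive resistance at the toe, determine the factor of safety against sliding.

2.90

K_a = tan²(45° − 35.6°/2) = 0.2641.
P_a = ½K_aγH² = 0.5×0.2641×17.2×4.4² = 43.98 kN/m, acting at H/3 = 1.467 m above the base.
FS_sliding = μW / P_a = 0.46×277.7 / 43.98 = 2.905.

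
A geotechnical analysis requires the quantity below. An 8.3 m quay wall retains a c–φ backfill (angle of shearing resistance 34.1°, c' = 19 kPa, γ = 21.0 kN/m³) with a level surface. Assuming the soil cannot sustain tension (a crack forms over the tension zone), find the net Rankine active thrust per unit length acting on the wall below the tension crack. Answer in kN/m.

K_a = 0.2815; √K_a = 0.5306.
Tension-crack depth z_c = 2c/(γ√K_a) = 2×19/(21.0×0.5306) = 3.410 m.
σ_a at base = K_a γ H − 2c√K_a = 0.2815×21.0×8.3 − 2×19×0.5306 = 28.91 kPa.
P_a = ½ × 28.91 × (H − z_c) = 0.5×28.91×4.890 = 70.67 kN/m.

70.7 kN/m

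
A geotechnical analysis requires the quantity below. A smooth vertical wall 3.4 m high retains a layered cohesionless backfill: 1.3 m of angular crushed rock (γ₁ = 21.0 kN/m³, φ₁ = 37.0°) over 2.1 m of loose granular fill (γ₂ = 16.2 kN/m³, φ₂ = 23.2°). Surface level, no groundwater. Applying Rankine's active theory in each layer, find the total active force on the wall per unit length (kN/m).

K_a1 = tan²(45°−37.0°/2) = 0.2486; K_a2 = tan²(45°−23.2°/2) = 0.4348.
Layer 1: σ at base = K_a1 γ₁ h₁ = 6.786 kPa; P₁ = ½×6.786×1.3 = 4.411.
Layer 2: σ_v at top = γ₁h₁ = 27.30; σ_h top = K_a2×27.30 = 11.87; σ_h base = K_a2×(27.30+16.2×2.1) = 26.66.
P₂ = ½(11.87+26.66)×2.1 = 40.46. Total P_a = 4.411+40.46 = 44.87 kN/m.

44.9 kN/m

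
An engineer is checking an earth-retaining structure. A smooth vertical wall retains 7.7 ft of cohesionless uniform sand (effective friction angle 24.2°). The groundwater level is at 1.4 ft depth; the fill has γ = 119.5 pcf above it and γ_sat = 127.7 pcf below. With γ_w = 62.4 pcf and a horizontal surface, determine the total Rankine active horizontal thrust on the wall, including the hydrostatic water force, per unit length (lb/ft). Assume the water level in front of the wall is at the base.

2270 lb/ft

K_a = tan²(45° − φ/2) = 0.4185.
γ' = 127.7 − 62.4 = 65.30 pcf. Depth below WT = 6.3 ft.
σ'_h at WT = K_a γ d_w = 70.02 psf; at base = 70.02 + K_a γ' × 6.3 = 242.2 psf.
P₁ (0–1.4 ft) = ½×70.02×1.4 = 49.01. P₂ (1.4–7.7 ft) = ½(70.02+242.2)×6.3 = 983.5.
P_w = ½ γ_w h₂² = 0.5×62.4×6.3² = 1238. Total = 49.01+983.5+1238 = 2271 lb/ft.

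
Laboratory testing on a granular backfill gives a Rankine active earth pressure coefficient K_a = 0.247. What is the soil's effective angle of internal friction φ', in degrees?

37.1°

K_a = tan²(45° − φ/2) ⇒ 45° − φ/2 = arctan(√0.247) = 26.43°.
φ = 2(45° − 26.43°) = 37.15°.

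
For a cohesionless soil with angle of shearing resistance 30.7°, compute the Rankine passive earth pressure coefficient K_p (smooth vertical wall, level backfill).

3.09

K_p = (1 + sin φ)/(1 − sin φ) = tan²(45° + 30.7°/2) = 3.086.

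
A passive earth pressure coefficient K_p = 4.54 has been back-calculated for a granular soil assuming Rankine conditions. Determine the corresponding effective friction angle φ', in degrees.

39.7°

K_p = (1+sin φ)/(1−sin φ) ⇒ sin φ = (K_p − 1)/(K_p + 1) = 0.6390.
φ = arcsin(0.6390) = 39.72°.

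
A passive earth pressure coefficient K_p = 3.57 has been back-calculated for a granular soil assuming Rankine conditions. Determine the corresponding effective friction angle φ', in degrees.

34.2°

K_p = (1+sin φ)/(1−sin φ) ⇒ sin φ = (K_p − 1)/(K_p + 1) = 0.5624.
φ = arcsin(0.5624) = 34.22°.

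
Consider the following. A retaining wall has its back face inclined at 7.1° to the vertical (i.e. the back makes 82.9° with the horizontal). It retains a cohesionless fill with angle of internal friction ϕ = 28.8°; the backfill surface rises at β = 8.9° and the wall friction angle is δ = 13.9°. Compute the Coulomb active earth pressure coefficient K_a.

0.419

K_a = sin²(α+φ) / [sin²α · sin(α−δ) · (1 + √{sin(φ+δ)sin(φ−β) / (sin(α−δ)sin(α+β))})²].
With α = 82.9°, φ = 28.8°, δ = 13.9°, β = 8.9°: K_a = 0.4188.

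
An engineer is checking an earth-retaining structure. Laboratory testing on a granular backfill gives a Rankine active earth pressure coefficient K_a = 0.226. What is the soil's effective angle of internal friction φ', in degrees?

39.1°

K_a = tan²(45° − φ/2) ⇒ 45° − φ/2 = arctan(√0.226) = 25.43°.
φ = 2(45° − 25.43°) = 39.15°.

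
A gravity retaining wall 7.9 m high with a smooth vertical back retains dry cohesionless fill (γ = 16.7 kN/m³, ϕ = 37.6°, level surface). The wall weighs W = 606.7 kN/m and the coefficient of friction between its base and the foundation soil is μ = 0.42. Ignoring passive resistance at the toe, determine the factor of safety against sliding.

2.02

K_a = tan²(45° − 37.6°/2) = 0.2421.
P_a = ½K_aγH² = 0.5×0.2421×16.7×7.9² = 126.2 kN/m, acting at H/3 = 2.633 m above the base.
FS_sliding = μW / P_a = 0.42×606.7 / 126.2 = 2.020.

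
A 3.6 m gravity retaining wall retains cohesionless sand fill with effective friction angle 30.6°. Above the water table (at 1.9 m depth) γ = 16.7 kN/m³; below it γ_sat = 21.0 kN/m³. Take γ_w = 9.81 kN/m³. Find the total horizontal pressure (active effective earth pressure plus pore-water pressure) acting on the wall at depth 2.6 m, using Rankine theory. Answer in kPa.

K_a = (1 − sin φ)/(1 + sin φ) = 0.3253.
γ' = 21.0 − 9.81 = 11.19 kN/m³.
Effective vertical stress at 2.6 m: σ'_v = 16.7×1.9 + 11.19×0.700 = 39.56 kPa.
σ'_h = K_a σ'_v = 0.3253 × 39.56 = 12.87 kPa; u = γ_w × 0.700 = 6.867 kPa.
Total σ_h = 12.87 + 6.867 = 19.74 kPa.

19.7 kPa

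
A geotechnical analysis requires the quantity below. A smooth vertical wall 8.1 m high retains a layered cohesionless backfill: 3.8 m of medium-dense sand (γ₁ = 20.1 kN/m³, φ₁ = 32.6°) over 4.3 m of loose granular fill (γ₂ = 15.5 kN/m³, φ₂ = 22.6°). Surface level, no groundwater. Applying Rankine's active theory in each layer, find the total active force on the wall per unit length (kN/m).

K_a1 = tan²(45°−32.6°/2) = 0.2997; K_a2 = tan²(45°−22.6°/2) = 0.4448.
Layer 1: σ at base = K_a1 γ₁ h₁ = 22.89 kPa; P₁ = ½×22.89×3.8 = 43.50.
Layer 2: σ_v at top = γ₁h₁ = 76.38; σ_h top = K_a2×76.38 = 33.97; σ_h base = K_a2×(76.38+15.5×4.3) = 63.62.
P₂ = ½(33.97+63.62)×4.3 = 209.8. Total P_a = 43.50+209.8 = 253.3 kN/m.

253 kN/m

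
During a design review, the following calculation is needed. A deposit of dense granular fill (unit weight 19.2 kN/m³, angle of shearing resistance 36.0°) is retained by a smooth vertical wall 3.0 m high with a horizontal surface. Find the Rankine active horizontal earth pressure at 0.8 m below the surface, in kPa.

K_a = (1 − sin φ)/(1 + sin φ) = 0.2596.
σ_h = K_a γ z = 0.2596 × 19.2 × 0.8 = 3.988 kPa.

3.99 kPa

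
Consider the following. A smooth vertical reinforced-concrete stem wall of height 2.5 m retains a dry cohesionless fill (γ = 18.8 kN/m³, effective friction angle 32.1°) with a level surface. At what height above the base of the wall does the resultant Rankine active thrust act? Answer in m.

K_a = 0.3060.
The pressure distribution is triangular, so the resultant acts at H/3 above the base = 2.5/3 = 0.8333 m.

0.833 m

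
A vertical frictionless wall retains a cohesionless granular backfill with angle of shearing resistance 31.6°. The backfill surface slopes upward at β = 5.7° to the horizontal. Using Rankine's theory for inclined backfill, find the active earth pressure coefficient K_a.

0.317

K_a = cos β · (cos β − √(cos²β − cos²φ)) / (cos β + √(cos²β − cos²φ)).
cos β = 0.9951, cos φ = 0.8517, √(cos²β − cos²φ) = 0.5145.
K_a = 0.9951 × (0.9951 − 0.5145)/(0.9951 + 0.5145) = 0.3168.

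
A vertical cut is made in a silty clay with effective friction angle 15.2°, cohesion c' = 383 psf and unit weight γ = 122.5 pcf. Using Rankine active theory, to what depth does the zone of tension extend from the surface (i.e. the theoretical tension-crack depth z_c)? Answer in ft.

8.18 ft

K_a = tan²(45° − 15.2°/2) = 0.5845; √K_a = 0.7646.
The active pressure is zero where K_a γ z = 2c√K_a, so z_c = 2c/(γ√K_a) = 2×383/(122.5×0.7646) = 8.179 ft.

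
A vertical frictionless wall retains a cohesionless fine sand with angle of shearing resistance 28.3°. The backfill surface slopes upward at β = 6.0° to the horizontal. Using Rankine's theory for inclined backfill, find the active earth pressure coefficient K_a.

0.363

K_a = cos β · (cos β − √(cos²β − cos²φ)) / (cos β + √(cos²β − cos²φ)).
cos β = 0.9945, cos φ = 0.8805, √(cos²β − cos²φ) = 0.4624.
K_a = 0.9945 × (0.9945 − 0.4624)/(0.9945 + 0.4624) = 0.3632.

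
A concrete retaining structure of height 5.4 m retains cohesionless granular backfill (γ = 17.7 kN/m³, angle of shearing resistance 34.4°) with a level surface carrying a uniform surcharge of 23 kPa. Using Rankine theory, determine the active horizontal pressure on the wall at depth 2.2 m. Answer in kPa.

17.2 kPa

K_a = (1 − sin φ)/(1 + sin φ) = 0.2780.
σ_v = γz + q = 17.7 × 2.2 + 23 = 61.94 kPa.
σ_h = K_a σ_v = 0.2780 × 61.94 = 17.22 kPa.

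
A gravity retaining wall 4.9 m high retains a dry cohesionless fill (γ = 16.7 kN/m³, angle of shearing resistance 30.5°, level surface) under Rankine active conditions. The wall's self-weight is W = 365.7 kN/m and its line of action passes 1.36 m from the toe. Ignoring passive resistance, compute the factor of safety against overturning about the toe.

4.65

K_a = tan²(45° − 30.5°/2) = 0.3267.
P_a = ½K_aγH² = 0.5×0.3267×16.7×4.9² = 65.49 kN/m, acting at H/3 = 1.633 m above the base.
Overturning moment M_o = P_a × H/3 = 65.49 × 1.633 = 107.0.
Resisting moment M_r = W × 1.36 = 365.7 × 1.36 = 497.4.
FS_overturning = M_r/M_o = 497.4/107.0 = 4.650.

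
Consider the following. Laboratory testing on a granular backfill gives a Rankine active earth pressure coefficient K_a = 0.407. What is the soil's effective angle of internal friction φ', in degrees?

K_a = tan²(45° − φ/2) ⇒ 45° − φ/2 = arctan(√0.407) = 32.54°.
φ = 2(45° − 32.54°) = 24.93°.

24.9°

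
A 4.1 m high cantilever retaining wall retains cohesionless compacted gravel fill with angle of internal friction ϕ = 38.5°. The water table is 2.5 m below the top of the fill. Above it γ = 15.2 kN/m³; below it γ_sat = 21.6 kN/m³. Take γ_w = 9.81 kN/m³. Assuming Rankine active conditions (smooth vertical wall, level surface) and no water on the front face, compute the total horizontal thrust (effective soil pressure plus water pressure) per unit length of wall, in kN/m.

K_a = tan²(45° − φ/2) = 0.2327.
γ' = 21.6 − 9.81 = 11.79 kN/m³. Depth below WT = 1.6 m.
σ'_h at WT = K_a γ d_w = 8.841 kPa; at base = 8.841 + K_a γ' × 1.6 = 13.23 kPa.
P₁ (0–2.5 m) = ½×8.841×2.5 = 11.05. P₂ (2.5–4.1 m) = ½(8.841+13.23)×1.6 = 17.66.
P_w = ½ γ_w h₂² = 0.5×9.81×1.6² = 12.56. Total = 11.05+17.66+12.56 = 41.26 kN/m.

41.3 kN/m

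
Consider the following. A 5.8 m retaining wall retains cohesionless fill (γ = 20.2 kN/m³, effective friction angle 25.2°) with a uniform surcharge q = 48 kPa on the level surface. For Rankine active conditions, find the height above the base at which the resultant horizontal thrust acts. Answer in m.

2.37 m

K_a = 0.4027.
Triangular part P₁ = ½K_aγH² = 136.8 at H/3 = 1.933 m; rectangular part P₂ = K_a q H = 112.1 at H/2 = 2.900 m.
ȳ = (P₁·1.933 + P₂·2.900)/(P₁+P₂) = 2.369 m.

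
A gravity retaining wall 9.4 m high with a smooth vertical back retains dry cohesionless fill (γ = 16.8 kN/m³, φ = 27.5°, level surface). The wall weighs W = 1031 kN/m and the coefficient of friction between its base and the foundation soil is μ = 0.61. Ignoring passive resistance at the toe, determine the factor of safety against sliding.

2.30

K_a = tan²(45° − 27.5°/2) = 0.3682.
P_a = ½K_aγH² = 0.5×0.3682×16.8×9.4² = 273.3 kN/m, acting at H/3 = 3.133 m above the base.
FS_sliding = μW / P_a = 0.61×1031 / 273.3 = 2.301.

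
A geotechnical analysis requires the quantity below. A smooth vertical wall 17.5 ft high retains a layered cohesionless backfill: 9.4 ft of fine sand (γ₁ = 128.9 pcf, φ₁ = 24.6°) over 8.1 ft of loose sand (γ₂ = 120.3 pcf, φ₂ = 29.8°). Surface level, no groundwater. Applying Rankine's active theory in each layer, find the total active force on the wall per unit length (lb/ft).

K_a1 = tan²(45°−24.6°/2) = 0.4121; K_a2 = tan²(45°−29.8°/2) = 0.3360.
Layer 1: σ at base = K_a1 γ₁ h₁ = 499.4 psf; P₁ = ½×499.4×9.4 = 2347.
Layer 2: σ_v at top = γ₁h₁ = 1212; σ_h top = K_a2×1212 = 407.2; σ_h base = K_a2×(1212+120.3×8.1) = 734.6.
P₂ = ½(407.2+734.6)×8.1 = 4624. Total P_a = 2347+4624 = 6971 lb/ft.

6970 lb/ft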